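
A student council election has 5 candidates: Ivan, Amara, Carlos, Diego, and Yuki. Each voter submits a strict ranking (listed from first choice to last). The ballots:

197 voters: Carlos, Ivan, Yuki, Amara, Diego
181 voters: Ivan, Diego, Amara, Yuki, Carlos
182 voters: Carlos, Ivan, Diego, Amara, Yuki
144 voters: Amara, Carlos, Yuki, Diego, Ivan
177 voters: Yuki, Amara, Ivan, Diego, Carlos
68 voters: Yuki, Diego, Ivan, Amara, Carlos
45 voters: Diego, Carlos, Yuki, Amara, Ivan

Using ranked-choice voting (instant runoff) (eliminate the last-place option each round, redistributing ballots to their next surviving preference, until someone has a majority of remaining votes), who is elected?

Round 1: Ivan 181, Amara 144, Carlos 379, Diego 45, Yuki 245. Eliminate Diego.
Round 2: Ivan 181, Amara 144, Carlos 424, Yuki 245. Eliminate Amara.
Round 3: Ivan 181, Carlos 568, Yuki 245. Carlos has a majority.

Carlos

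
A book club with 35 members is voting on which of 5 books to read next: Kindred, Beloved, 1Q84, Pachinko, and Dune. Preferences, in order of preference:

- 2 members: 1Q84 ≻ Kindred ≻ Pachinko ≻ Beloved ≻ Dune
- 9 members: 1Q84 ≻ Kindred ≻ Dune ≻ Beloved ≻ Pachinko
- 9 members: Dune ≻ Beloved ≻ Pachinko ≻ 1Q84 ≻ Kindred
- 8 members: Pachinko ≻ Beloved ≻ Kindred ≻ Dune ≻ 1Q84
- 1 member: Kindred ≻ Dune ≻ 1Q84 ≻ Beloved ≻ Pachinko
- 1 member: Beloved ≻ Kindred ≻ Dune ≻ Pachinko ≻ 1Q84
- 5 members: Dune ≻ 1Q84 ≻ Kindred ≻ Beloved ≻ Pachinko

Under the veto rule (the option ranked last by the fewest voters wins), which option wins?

Beloved

Last-place votes: Kindred 9, Beloved 0, 1Q84 9, Pachinko 15, Dune 2.
Beloved is ranked last by the fewest voters, so Beloved wins.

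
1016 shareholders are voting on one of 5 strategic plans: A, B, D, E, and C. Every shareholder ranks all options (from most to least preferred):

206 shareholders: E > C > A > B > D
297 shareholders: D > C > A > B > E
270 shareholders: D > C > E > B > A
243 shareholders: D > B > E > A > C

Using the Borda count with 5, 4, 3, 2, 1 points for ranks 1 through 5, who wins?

A: 206·3 + 297·3 + 270·1 + 243·2 = 2265
B: 206·2 + 297·2 + 270·2 + 243·4 = 2518
D: 206·1 + 297·5 + 270·5 + 243·5 = 4256
E: 206·5 + 297·1 + 270·3 + 243·3 = 2866
C: 206·4 + 297·4 + 270·4 + 243·1 = 3335
D has the highest Borda score (4256).

D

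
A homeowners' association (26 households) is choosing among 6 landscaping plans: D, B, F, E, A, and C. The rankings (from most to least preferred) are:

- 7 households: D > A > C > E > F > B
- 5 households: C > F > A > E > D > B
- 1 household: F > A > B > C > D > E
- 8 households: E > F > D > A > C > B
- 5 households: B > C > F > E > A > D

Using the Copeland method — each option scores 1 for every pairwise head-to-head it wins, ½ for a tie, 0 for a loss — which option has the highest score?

E

D: beats B, A, and C; loses to F and E → score 3.
B: loses to D, F, E, A, and C → score 0.
F: beats D, B, and A; loses to E and C → score 3.
E: beats D, B, and F; ties A; loses to C → score 3.5.
A: beats B and C; ties E; loses to D and F → score 2.5.
C: beats B, F, and E; loses to D and A → score 3.
E has the best pairwise record.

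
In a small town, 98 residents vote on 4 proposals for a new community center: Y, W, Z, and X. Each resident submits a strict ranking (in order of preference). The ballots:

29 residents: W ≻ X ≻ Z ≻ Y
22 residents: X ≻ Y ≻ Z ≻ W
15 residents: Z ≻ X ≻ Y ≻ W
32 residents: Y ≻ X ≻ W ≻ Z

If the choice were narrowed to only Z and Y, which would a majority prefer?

Voters preferring Z to Y: 44; preferring Y to Z: 54.
Y wins the head-to-head.

Y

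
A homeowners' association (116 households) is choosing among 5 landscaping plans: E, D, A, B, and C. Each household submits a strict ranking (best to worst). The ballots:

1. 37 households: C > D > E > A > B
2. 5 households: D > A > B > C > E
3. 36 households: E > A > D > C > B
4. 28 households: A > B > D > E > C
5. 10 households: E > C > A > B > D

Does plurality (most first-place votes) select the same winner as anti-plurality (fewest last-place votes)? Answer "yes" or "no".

no

Plurality — first-place votes: E 46, D 5, A 28, B 0, C 37. Winner: E.
Anti-plurality — last-place votes: E 5, D 10, A 0, B 73, C 28. Winner: A.
The two methods disagree.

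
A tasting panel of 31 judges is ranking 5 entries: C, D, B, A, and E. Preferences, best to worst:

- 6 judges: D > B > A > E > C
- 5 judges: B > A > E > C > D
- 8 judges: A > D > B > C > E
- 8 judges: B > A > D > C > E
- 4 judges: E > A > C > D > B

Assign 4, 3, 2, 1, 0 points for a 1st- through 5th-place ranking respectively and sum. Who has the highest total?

C: 6·0 + 5·1 + 8·1 + 8·1 + 4·2 = 29
D: 6·4 + 5·0 + 8·3 + 8·2 + 4·1 = 68
B: 6·3 + 5·4 + 8·2 + 8·4 + 4·0 = 86
A: 6·2 + 5·3 + 8·4 + 8·3 + 4·3 = 95
E: 6·1 + 5·2 + 8·0 + 8·0 + 4·4 = 32
A has the highest Borda score (95).

A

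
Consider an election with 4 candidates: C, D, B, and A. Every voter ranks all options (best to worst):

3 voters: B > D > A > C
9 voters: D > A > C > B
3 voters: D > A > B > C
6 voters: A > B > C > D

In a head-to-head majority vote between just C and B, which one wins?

Voters preferring C to B: 9; preferring B to C: 12.
B wins the head-to-head.

B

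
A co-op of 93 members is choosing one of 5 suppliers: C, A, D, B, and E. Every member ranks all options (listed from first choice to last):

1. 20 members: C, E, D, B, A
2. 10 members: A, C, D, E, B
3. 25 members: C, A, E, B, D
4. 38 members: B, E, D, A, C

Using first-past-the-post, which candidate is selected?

First-place votes: C 45, A 10, D 0, B 38, E 0.
C has the most first-place votes.

C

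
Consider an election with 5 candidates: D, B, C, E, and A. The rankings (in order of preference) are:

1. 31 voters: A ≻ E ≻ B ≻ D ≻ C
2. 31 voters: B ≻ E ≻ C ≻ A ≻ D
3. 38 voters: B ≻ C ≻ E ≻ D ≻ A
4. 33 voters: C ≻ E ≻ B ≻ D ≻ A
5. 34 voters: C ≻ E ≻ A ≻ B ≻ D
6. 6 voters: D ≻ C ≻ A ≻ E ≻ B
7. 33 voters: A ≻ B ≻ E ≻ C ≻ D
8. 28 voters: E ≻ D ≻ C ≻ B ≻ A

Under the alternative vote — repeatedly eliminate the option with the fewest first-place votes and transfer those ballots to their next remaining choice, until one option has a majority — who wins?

B

Round 1: D 6, B 69, C 67, E 28, A 64. Eliminate D.
Round 2: B 69, C 73, E 28, A 64. Eliminate E.
Round 3: B 69, C 101, A 64. Eliminate A.
Round 4: B 133, C 101. B has a majority.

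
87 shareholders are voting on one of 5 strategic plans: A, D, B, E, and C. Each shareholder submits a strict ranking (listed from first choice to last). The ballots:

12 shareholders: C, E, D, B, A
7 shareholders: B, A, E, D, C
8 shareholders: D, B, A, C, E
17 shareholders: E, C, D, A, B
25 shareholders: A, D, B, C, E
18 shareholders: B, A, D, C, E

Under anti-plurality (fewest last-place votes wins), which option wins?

Last-place votes: A 12, D 0, B 17, E 51, C 7.
D is ranked last by the fewest voters, so D wins.

D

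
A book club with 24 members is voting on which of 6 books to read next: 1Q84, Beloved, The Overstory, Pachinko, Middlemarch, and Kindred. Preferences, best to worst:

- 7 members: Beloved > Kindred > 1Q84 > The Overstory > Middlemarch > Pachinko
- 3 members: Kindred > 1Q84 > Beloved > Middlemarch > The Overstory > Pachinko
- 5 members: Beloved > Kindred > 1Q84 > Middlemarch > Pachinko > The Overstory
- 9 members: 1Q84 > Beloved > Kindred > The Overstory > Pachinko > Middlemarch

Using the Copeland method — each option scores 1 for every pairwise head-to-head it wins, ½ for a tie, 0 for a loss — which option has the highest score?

1Q84: beats The Overstory, Pachinko, and Middlemarch; ties Beloved; loses to Kindred → score 3.5.
Beloved: beats The Overstory, Pachinko, Middlemarch, and Kindred; ties 1Q84 → score 4.5.
The Overstory: beats Pachinko and Middlemarch; loses to 1Q84, Beloved, and Kindred → score 2.
Pachinko: loses to 1Q84, Beloved, The Overstory, Middlemarch, and Kindred → score 0.
Middlemarch: beats Pachinko; loses to 1Q84, Beloved, The Overstory, and Kindred → score 1.
Kindred: beats 1Q84, The Overstory, Pachinko, and Middlemarch; loses to Beloved → score 4.
Beloved has the best pairwise record.

Beloved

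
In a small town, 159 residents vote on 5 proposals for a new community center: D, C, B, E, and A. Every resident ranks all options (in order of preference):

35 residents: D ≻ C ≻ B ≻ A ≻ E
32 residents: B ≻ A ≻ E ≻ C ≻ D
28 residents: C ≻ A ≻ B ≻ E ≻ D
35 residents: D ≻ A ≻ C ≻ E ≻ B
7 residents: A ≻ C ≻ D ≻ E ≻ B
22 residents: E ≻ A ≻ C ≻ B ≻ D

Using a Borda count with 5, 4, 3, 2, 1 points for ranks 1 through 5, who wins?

D: 35·5 + 32·1 + 28·1 + 35·5 + 7·3 + 22·1 = 453
C: 35·4 + 32·2 + 28·5 + 35·3 + 7·4 + 22·3 = 543
B: 35·3 + 32·5 + 28·3 + 35·1 + 7·1 + 22·2 = 435
E: 35·1 + 32·3 + 28·2 + 35·2 + 7·2 + 22·5 = 381
A: 35·2 + 32·4 + 28·4 + 35·4 + 7·5 + 22·4 = 573
A has the highest Borda score (573).

A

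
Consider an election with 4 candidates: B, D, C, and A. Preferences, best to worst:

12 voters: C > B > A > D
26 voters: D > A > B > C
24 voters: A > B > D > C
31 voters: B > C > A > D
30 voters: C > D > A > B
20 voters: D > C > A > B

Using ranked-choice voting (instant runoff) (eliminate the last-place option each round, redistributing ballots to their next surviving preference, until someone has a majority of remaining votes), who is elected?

Round 1: B 31, D 46, C 42, A 24. Eliminate A.
Round 2: B 55, D 46, C 42. Eliminate C.
Round 3: B 67, D 76. D has a majority.

D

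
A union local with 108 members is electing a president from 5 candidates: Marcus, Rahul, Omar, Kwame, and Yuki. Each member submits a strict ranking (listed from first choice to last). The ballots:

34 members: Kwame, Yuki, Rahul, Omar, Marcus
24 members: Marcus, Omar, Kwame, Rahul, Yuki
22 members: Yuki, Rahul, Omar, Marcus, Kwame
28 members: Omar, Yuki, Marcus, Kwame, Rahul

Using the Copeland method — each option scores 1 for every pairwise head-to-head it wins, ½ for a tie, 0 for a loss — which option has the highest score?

Yuki

Marcus: beats Kwame; loses to Rahul, Omar, and Yuki → score 1.
Rahul: beats Marcus and Omar; loses to Kwame and Yuki → score 2.
Omar: beats Marcus and Kwame; loses to Rahul and Yuki → score 2.
Kwame: beats Rahul and Yuki; loses to Marcus and Omar → score 2.
Yuki: beats Marcus, Rahul, and Omar; loses to Kwame → score 3.
Yuki has the best pairwise record.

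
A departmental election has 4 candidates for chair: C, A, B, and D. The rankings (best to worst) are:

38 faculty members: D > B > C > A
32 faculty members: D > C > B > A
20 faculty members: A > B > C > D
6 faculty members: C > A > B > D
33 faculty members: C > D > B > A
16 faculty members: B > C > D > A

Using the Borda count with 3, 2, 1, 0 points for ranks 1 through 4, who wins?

C: 38·1 + 32·2 + 20·1 + 6·3 + 33·3 + 16·2 = 271
A: 38·0 + 32·0 + 20·3 + 6·2 + 33·0 + 16·0 = 72
B: 38·2 + 32·1 + 20·2 + 6·1 + 33·1 + 16·3 = 235
D: 38·3 + 32·3 + 20·0 + 6·0 + 33·2 + 16·1 = 292
D has the highest Borda score (292).

D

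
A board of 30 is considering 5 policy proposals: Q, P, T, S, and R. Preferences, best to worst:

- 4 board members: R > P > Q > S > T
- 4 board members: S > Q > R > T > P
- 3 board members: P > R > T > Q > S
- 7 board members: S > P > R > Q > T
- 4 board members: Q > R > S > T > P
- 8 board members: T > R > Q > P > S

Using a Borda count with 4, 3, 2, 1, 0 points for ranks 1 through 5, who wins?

R

Q: 4·2 + 4·3 + 3·1 + 7·1 + 4·4 + 8·2 = 62
P: 4·3 + 4·0 + 3·4 + 7·3 + 4·0 + 8·1 = 53
T: 4·0 + 4·1 + 3·2 + 7·0 + 4·1 + 8·4 = 46
S: 4·1 + 4·4 + 3·0 + 7·4 + 4·2 + 8·0 = 56
R: 4·4 + 4·2 + 3·3 + 7·2 + 4·3 + 8·3 = 83
R has the highest Borda score (83).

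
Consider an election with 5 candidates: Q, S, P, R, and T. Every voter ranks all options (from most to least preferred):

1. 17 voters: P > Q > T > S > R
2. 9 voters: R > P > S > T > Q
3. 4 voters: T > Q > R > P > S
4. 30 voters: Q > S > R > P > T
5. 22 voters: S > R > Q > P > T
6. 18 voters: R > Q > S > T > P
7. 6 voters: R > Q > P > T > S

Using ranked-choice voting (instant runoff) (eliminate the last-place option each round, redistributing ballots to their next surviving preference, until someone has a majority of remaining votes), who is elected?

R

Round 1: Q 30, S 22, P 17, R 33, T 4. Eliminate T.
Round 2: Q 34, S 22, P 17, R 33. Eliminate P.
Round 3: Q 51, S 22, R 33. Eliminate S.
Round 4: Q 51, R 55. R has a majority.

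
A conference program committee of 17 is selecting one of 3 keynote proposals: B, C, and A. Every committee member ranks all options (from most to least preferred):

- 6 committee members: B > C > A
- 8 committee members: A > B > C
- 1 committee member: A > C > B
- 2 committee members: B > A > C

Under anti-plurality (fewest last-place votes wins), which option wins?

B

Last-place votes: B 1, C 10, A 6.
B is ranked last by the fewest voters, so B wins.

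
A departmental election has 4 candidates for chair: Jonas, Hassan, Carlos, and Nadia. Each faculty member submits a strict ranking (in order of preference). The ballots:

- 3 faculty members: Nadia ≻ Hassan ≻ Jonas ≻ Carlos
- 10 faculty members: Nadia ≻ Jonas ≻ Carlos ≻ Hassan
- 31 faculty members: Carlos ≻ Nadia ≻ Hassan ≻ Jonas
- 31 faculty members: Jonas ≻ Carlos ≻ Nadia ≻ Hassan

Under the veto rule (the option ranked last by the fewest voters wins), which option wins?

Nadia

Last-place votes: Jonas 31, Hassan 41, Carlos 3, Nadia 0.
Nadia is ranked last by the fewest voters, so Nadia wins.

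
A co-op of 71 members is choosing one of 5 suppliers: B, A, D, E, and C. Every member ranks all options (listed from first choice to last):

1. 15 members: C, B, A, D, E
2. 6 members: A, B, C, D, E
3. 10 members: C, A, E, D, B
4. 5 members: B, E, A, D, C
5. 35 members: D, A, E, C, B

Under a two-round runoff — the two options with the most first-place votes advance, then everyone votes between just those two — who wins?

Round 1 first-place votes: B 5, A 6, D 35, E 0, C 25.
D and C advance.
Runoff: D is preferred to C by 40 voters; C by 31.
D wins the runoff.

D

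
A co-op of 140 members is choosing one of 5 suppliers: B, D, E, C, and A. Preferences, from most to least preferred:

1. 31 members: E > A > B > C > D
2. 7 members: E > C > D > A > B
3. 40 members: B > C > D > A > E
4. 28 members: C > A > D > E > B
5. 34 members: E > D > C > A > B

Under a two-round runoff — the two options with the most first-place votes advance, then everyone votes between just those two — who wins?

Round 1 first-place votes: B 40, D 0, E 72, C 28, A 0.
E and B advance.
Runoff: E is preferred to B by 100 voters; B by 40.
E wins the runoff.

E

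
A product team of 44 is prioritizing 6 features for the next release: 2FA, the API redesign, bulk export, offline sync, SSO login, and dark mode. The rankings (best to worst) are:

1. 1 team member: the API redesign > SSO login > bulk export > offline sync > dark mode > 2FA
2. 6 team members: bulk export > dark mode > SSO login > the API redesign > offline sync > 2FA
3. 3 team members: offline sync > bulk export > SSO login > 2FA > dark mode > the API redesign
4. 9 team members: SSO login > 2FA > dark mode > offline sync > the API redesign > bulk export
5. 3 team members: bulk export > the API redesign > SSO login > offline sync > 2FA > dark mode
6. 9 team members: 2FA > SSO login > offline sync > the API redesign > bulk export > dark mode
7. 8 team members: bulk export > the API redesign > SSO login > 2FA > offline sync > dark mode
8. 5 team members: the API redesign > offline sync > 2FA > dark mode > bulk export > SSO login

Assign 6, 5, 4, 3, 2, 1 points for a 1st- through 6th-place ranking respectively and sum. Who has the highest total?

SSO login

2FA: 1·1 + 6·1 + 3·3 + 9·5 + 3·2 + 9·6 + 8·3 + 5·4 = 165
the API redesign: 1·6 + 6·3 + 3·1 + 9·2 + 3·5 + 9·3 + 8·5 + 5·6 = 157
bulk export: 1·4 + 6·6 + 3·5 + 9·1 + 3·6 + 9·2 + 8·6 + 5·2 = 158
offline sync: 1·3 + 6·2 + 3·6 + 9·3 + 3·3 + 9·4 + 8·2 + 5·5 = 146
SSO login: 1·5 + 6·4 + 3·4 + 9·6 + 3·4 + 9·5 + 8·4 + 5·1 = 189
dark mode: 1·2 + 6·5 + 3·2 + 9·4 + 3·1 + 9·1 + 8·1 + 5·3 = 109
SSO login has the highest Borda score (189).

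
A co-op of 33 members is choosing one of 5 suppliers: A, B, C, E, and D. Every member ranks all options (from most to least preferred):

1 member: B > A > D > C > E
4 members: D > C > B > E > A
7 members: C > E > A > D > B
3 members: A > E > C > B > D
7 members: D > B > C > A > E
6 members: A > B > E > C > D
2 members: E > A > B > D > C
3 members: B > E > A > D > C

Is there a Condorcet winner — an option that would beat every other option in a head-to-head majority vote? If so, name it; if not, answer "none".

none

Checking pairwise contests:
C beats A 18–15.
A beats B 18–15.
B beats C 19–14.
A beats E 17–16.
A beats D 22–11.
Every option loses at least one head-to-head, so there is no Condorcet winner.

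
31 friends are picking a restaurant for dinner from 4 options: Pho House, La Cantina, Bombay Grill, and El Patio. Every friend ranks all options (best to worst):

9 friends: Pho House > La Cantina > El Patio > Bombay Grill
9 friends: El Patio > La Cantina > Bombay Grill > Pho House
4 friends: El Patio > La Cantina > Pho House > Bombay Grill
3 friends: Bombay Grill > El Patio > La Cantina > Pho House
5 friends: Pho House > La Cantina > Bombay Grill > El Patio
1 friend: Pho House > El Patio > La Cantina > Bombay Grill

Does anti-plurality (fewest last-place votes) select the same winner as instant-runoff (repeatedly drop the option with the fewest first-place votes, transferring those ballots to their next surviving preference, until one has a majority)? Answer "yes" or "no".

no

Anti-plurality — last-place votes: Pho House 12, La Cantina 0, Bombay Grill 14, El Patio 5. Winner: La Cantina.
Instant-runoff — R1 Pho House 15, La Cantina 0, Bombay Grill 3, El Patio 13 (La Cantina out); R2 Pho House 15, Bombay Grill 3, El Patio 13 (Bombay Grill out); R3 Pho House 15, El Patio 16 (El Patio winner). Winner: El Patio.
The two methods disagree.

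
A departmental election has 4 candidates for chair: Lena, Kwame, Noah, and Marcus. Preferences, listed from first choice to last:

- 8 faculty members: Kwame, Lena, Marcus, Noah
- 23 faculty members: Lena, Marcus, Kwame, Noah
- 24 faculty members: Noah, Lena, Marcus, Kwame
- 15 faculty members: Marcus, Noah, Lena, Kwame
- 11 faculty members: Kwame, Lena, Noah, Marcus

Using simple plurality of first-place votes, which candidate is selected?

First-place votes: Lena 23, Kwame 19, Noah 24, Marcus 15.
Noah has the most first-place votes.

Noah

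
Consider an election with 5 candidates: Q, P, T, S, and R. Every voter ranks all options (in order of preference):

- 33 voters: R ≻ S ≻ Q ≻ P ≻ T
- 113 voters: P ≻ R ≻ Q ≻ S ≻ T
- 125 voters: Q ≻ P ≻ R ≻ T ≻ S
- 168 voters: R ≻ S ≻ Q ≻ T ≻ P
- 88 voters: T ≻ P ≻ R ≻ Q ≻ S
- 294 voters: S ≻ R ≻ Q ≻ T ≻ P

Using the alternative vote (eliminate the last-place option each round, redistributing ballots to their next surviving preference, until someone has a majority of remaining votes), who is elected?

S

Round 1: Q 125, P 113, T 88, S 294, R 201. Eliminate T.
Round 2: Q 125, P 201, S 294, R 201. Eliminate Q.
Round 3: P 326, S 294, R 201. Eliminate R.
Round 4: P 326, S 495. S has a majority.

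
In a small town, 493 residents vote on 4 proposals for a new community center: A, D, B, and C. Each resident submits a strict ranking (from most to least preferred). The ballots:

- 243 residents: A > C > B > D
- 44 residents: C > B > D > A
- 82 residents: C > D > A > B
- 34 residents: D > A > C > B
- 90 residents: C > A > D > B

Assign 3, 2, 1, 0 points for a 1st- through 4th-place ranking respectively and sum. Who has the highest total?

C

A: 243·3 + 44·0 + 82·1 + 34·2 + 90·2 = 1059
D: 243·0 + 44·1 + 82·2 + 34·3 + 90·1 = 400
B: 243·1 + 44·2 + 82·0 + 34·0 + 90·0 = 331
C: 243·2 + 44·3 + 82·3 + 34·1 + 90·3 = 1168
C has the highest Borda score (1168).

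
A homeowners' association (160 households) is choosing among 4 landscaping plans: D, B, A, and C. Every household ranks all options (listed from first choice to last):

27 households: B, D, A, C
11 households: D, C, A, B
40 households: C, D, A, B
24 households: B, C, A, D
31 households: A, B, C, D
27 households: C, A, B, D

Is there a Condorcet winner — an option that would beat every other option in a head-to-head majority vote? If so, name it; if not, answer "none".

Checking pairwise contests:
B beats D 109–51.
A beats B 109–51.
C beats A 102–58.
B beats C 82–78.
Every option loses at least one head-to-head, so there is no Condorcet winner.

none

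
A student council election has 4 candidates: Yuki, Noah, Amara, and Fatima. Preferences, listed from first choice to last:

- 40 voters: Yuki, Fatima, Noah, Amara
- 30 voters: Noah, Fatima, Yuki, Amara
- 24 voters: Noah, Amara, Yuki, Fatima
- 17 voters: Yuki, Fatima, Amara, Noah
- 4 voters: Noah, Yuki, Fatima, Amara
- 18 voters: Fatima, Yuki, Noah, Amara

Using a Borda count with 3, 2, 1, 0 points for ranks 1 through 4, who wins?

Yuki

Yuki: 40·3 + 30·1 + 24·1 + 17·3 + 4·2 + 18·2 = 269
Noah: 40·1 + 30·3 + 24·3 + 17·0 + 4·3 + 18·1 = 232
Amara: 40·0 + 30·0 + 24·2 + 17·1 + 4·0 + 18·0 = 65
Fatima: 40·2 + 30·2 + 24·0 + 17·2 + 4·1 + 18·3 = 232
Yuki has the highest Borda score (269).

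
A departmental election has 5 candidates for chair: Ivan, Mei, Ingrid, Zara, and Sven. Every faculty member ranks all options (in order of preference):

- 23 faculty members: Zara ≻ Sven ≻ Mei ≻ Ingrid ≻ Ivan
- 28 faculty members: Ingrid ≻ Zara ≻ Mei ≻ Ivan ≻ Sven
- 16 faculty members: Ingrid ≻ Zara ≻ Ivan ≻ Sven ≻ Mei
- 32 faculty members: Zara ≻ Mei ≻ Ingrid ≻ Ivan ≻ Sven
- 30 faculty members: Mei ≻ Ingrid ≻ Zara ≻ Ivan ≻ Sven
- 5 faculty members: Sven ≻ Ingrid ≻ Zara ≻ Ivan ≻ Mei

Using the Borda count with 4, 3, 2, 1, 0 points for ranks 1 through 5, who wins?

Ivan: 23·0 + 28·1 + 16·2 + 32·1 + 30·1 + 5·1 = 127
Mei: 23·2 + 28·2 + 16·0 + 32·3 + 30·4 + 5·0 = 318
Ingrid: 23·1 + 28·4 + 16·4 + 32·2 + 30·3 + 5·3 = 368
Zara: 23·4 + 28·3 + 16·3 + 32·4 + 30·2 + 5·2 = 422
Sven: 23·3 + 28·0 + 16·1 + 32·0 + 30·0 + 5·4 = 105
Zara has the highest Borda score (422).

Zara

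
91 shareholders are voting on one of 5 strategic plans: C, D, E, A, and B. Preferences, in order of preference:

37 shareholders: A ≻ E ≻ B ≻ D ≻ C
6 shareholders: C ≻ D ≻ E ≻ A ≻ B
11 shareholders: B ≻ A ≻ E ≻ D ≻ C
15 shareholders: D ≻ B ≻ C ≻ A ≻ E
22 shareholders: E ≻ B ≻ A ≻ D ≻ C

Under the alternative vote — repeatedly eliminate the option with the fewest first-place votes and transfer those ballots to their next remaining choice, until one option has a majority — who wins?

A

Round 1: C 6, D 15, E 22, A 37, B 11. Eliminate C.
Round 2: D 21, E 22, A 37, B 11. Eliminate B.
Round 3: D 21, E 22, A 48. A has a majority.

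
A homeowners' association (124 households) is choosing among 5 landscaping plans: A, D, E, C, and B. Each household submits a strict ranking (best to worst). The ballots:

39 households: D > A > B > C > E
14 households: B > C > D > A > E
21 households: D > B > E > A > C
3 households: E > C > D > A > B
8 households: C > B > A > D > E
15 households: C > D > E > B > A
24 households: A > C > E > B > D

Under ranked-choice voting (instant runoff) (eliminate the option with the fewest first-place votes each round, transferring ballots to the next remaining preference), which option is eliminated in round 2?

B

Round 1: A 24, D 60, E 3, C 23, B 14. Eliminate E.
Round 2: A 24, D 60, C 26, B 14. Eliminate B.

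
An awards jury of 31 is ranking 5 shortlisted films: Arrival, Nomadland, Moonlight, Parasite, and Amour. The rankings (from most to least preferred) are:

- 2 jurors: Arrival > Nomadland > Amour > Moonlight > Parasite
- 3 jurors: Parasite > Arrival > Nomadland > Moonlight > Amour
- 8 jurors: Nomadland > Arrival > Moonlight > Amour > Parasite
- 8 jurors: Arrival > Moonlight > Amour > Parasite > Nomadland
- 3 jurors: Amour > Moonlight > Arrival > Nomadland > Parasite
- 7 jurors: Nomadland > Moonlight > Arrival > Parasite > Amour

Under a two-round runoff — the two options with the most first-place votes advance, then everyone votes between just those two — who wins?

Arrival

Round 1 first-place votes: Arrival 10, Nomadland 15, Moonlight 0, Parasite 3, Amour 3.
Nomadland and Arrival advance.
Runoff: Nomadland is preferred to Arrival by 15 voters; Arrival by 16.
Arrival wins the runoff.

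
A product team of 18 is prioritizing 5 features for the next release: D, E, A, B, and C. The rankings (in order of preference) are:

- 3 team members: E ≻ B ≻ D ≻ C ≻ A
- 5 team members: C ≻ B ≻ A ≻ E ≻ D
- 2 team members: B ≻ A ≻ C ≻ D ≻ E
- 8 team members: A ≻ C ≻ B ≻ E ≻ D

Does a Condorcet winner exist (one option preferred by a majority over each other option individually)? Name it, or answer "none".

none

Checking pairwise contests:
E beats D 16–2.
A beats E 15–3.
B beats A 10–8.
C beats B 13–5.
A beats C 10–8.
Every option loses at least one head-to-head, so there is no Condorcet winner.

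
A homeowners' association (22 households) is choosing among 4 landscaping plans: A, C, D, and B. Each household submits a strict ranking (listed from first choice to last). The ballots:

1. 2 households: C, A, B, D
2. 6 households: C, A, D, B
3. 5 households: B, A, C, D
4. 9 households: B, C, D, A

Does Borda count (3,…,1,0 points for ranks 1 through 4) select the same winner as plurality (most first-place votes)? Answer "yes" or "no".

no

Borda — scores: A 26, C 47, D 15, B 44. Winner: C.
Plurality — first-place votes: A 0, C 8, D 0, B 14. Winner: B.
The two methods disagree.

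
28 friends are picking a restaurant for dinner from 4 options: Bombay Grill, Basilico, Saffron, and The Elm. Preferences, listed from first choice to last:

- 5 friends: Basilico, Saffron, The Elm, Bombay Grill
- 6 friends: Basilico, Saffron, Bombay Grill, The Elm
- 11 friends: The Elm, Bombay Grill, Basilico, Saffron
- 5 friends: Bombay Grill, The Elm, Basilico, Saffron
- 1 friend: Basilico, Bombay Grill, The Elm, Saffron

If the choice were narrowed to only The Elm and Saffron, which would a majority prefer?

The Elm

Voters preferring The Elm to Saffron: 17; preferring Saffron to The Elm: 11.
The Elm wins the head-to-head.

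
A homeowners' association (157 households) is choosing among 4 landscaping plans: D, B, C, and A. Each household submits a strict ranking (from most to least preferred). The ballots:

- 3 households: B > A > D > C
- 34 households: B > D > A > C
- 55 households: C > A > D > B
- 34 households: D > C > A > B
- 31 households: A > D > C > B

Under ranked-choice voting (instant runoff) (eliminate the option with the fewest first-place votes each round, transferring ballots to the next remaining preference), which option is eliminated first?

Round 1: D 34, B 37, C 55, A 31. Eliminate A.

A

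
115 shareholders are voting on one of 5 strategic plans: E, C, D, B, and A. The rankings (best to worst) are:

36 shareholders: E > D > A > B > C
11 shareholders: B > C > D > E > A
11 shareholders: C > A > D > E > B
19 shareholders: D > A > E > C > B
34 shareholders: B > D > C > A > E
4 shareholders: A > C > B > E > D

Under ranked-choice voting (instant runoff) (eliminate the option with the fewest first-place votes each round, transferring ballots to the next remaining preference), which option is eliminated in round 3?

D

Round 1: E 36, C 11, D 19, B 45, A 4. Eliminate A.
Round 2: E 36, C 15, D 19, B 45. Eliminate C.
Round 3: E 36, D 30, B 49. Eliminate D.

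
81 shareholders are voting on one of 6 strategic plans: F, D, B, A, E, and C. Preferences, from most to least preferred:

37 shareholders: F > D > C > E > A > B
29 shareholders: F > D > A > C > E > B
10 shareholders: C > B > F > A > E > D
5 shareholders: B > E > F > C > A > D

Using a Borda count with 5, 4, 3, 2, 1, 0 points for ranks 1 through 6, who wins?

F

F: 37·5 + 29·5 + 10·3 + 5·3 = 375
D: 37·4 + 29·4 + 10·0 + 5·0 = 264
B: 37·0 + 29·0 + 10·4 + 5·5 = 65
A: 37·1 + 29·3 + 10·2 + 5·1 = 149
E: 37·2 + 29·1 + 10·1 + 5·4 = 133
C: 37·3 + 29·2 + 10·5 + 5·2 = 229
F has the highest Borda score (375).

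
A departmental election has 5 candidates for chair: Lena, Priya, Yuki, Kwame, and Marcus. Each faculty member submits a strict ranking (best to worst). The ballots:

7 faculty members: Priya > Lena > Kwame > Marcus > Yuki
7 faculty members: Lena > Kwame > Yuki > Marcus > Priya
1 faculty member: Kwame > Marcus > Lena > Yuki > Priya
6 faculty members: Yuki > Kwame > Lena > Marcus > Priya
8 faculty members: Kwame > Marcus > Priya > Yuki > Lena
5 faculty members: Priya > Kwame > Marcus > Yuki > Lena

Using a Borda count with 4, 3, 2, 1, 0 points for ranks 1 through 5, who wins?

Kwame

Lena: 7·3 + 7·4 + 1·2 + 6·2 + 8·0 + 5·0 = 63
Priya: 7·4 + 7·0 + 1·0 + 6·0 + 8·2 + 5·4 = 64
Yuki: 7·0 + 7·2 + 1·1 + 6·4 + 8·1 + 5·1 = 52
Kwame: 7·2 + 7·3 + 1·4 + 6·3 + 8·4 + 5·3 = 104
Marcus: 7·1 + 7·1 + 1·3 + 6·1 + 8·3 + 5·2 = 57
Kwame has the highest Borda score (104).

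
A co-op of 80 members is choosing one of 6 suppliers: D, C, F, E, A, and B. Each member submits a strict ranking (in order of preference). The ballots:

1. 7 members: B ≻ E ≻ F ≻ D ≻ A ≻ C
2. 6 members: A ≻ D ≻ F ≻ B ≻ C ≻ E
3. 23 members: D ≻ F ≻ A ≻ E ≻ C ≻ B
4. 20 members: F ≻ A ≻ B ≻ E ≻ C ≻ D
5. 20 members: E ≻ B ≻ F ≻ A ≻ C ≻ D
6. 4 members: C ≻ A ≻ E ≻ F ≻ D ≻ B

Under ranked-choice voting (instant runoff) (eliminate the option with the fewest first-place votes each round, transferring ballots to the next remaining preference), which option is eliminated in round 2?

Round 1: D 23, C 4, F 20, E 20, A 6, B 7. Eliminate C.
Round 2: D 23, F 20, E 20, A 10, B 7. Eliminate B.

B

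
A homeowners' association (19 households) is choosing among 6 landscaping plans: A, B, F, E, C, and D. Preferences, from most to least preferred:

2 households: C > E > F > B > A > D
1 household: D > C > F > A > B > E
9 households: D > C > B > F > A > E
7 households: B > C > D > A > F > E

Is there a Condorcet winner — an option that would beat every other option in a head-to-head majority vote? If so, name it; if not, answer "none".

D vs A: 17–2 for D.
D vs B: 10–9 for D.
D vs F: 17–2 for D.
D vs E: 17–2 for D.
D vs C: 10–9 for D.
D beats every other option head-to-head.

D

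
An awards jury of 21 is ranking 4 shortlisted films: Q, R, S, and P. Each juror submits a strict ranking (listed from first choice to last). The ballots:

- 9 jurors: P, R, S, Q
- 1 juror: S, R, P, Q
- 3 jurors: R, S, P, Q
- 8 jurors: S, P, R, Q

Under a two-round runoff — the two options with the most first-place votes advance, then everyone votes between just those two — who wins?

Round 1 first-place votes: Q 0, R 3, S 9, P 9.
S and P advance.
Runoff: S is preferred to P by 12 voters; P by 9.
S wins the runoff.

S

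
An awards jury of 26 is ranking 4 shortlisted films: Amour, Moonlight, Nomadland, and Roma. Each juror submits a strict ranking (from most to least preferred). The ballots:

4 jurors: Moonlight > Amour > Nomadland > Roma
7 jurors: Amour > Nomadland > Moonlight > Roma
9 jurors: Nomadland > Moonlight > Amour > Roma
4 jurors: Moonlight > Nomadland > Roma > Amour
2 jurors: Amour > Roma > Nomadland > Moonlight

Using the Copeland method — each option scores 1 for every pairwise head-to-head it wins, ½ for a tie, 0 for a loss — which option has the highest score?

Nomadland

Amour: beats Roma; ties Nomadland; loses to Moonlight → score 1.5.
Moonlight: beats Amour and Roma; loses to Nomadland → score 2.
Nomadland: beats Moonlight and Roma; ties Amour → score 2.5.
Roma: loses to Amour, Moonlight, and Nomadland → score 0.
Nomadland has the best pairwise record.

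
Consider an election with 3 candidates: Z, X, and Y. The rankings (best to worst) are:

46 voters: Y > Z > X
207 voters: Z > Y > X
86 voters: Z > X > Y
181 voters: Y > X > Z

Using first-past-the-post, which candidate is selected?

First-place votes: Z 293, X 0, Y 227.
Z has the most first-place votes.

Z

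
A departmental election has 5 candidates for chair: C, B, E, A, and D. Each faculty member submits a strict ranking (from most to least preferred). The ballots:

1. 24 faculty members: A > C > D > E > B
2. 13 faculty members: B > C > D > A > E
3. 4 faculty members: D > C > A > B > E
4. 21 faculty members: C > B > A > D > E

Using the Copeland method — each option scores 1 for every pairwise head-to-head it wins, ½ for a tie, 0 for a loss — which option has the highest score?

C

C: beats B, E, A, and D → score 4.
B: beats E, A, and D; loses to C → score 3.
E: loses to C, B, A, and D → score 0.
A: beats E and D; loses to C and B → score 2.
D: beats E; loses to C, B, and A → score 1.
C has the best pairwise record.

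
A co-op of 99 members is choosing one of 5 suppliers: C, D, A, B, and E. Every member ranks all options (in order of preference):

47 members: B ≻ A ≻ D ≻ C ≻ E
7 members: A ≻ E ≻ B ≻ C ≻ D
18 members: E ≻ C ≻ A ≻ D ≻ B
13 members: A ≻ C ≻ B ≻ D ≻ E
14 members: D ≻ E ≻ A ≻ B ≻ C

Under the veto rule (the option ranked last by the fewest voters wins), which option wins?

Last-place votes: C 14, D 7, A 0, B 18, E 60.
A is ranked last by the fewest voters, so A wins.

A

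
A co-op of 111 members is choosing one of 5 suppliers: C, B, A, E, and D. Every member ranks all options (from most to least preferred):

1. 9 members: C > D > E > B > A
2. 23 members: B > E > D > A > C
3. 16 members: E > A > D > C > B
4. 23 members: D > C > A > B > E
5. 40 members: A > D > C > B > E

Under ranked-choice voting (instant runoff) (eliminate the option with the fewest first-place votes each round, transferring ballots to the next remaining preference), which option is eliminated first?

Round 1: C 9, B 23, A 40, E 16, D 23. Eliminate C.

C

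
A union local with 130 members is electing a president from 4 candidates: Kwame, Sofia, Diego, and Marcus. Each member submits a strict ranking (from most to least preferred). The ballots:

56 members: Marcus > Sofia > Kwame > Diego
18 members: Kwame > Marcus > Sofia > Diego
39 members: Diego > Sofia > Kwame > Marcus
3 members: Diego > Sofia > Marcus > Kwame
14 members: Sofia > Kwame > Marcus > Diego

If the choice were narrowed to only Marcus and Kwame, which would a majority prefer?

Voters preferring Marcus to Kwame: 59; preferring Kwame to Marcus: 71.
Kwame wins the head-to-head.

Kwame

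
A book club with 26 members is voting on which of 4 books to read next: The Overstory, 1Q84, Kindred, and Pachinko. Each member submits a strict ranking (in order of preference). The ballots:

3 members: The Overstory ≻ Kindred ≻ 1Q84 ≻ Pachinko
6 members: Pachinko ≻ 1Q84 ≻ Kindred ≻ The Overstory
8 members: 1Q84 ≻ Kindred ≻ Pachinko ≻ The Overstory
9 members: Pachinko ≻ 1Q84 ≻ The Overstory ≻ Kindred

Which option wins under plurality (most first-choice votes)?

Pachinko

First-place votes: The Overstory 3, 1Q84 8, Kindred 0, Pachinko 15.
Pachinko has the most first-place votes.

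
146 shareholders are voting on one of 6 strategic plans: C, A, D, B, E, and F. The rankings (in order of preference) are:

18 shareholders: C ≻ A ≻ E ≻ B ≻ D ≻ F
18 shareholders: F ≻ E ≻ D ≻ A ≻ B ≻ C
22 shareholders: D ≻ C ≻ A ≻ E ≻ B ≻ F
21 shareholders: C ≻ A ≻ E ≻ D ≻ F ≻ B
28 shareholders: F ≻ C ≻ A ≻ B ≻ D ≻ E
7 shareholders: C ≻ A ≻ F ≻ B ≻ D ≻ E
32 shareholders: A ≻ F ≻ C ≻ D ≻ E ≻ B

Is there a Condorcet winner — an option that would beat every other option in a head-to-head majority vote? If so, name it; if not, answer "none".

Checking pairwise contests:
F beats C 78–68.
C beats A 96–50.
C beats D 106–40.
C beats B 128–18.
C beats E 128–18.
A beats F 100–46.
Every option loses at least one head-to-head, so there is no Condorcet winner.

none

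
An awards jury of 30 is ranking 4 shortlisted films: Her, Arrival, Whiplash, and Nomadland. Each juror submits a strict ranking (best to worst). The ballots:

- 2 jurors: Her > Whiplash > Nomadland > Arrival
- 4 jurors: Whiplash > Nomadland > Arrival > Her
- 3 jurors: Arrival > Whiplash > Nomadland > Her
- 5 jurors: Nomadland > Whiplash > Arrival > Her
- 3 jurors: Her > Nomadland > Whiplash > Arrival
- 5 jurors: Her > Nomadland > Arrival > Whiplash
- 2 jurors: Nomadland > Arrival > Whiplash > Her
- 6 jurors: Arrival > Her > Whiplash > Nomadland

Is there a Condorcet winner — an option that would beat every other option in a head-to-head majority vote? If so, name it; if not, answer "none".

Checking pairwise contests:
Arrival beats Her 20–10.
Nomadland beats Arrival 21–9.
Her beats Whiplash 16–14.
Her beats Nomadland 16–14.
Every option loses at least one head-to-head, so there is no Condorcet winner.

none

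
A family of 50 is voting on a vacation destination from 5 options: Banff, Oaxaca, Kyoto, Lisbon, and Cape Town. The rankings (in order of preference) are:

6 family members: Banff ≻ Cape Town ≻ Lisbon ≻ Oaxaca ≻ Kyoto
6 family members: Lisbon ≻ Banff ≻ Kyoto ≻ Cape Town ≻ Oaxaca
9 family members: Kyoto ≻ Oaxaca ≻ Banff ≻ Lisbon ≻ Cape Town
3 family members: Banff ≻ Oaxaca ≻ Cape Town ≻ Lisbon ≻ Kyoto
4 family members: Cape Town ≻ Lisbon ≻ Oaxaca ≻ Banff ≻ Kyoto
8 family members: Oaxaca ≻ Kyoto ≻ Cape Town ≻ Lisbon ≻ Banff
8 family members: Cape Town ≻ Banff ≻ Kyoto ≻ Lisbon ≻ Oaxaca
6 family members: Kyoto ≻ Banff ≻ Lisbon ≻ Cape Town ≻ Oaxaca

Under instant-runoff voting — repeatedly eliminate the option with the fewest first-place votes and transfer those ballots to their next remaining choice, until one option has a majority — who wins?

Banff

Round 1: Banff 9, Oaxaca 8, Kyoto 15, Lisbon 6, Cape Town 12. Eliminate Lisbon.
Round 2: Banff 15, Oaxaca 8, Kyoto 15, Cape Town 12. Eliminate Oaxaca.
Round 3: Banff 15, Kyoto 23, Cape Town 12. Eliminate Cape Town.
Round 4: Banff 27, Kyoto 23. Banff has a majority.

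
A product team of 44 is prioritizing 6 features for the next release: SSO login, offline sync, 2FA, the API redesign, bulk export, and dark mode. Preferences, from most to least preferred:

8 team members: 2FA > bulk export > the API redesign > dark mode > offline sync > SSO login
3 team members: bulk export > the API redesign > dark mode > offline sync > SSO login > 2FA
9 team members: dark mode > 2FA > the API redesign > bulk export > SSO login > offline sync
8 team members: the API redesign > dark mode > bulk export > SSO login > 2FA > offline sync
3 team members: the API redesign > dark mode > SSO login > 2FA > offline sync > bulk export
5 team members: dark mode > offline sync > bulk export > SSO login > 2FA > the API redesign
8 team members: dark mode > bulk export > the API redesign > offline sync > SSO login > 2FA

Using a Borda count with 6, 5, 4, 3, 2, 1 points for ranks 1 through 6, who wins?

dark mode

SSO login: 8·1 + 3·2 + 9·2 + 8·3 + 3·4 + 5·3 + 8·2 = 99
offline sync: 8·2 + 3·3 + 9·1 + 8·1 + 3·2 + 5·5 + 8·3 = 97
2FA: 8·6 + 3·1 + 9·5 + 8·2 + 3·3 + 5·2 + 8·1 = 139
the API redesign: 8·4 + 3·5 + 9·4 + 8·6 + 3·6 + 5·1 + 8·4 = 186
bulk export: 8·5 + 3·6 + 9·3 + 8·4 + 3·1 + 5·4 + 8·5 = 180
dark mode: 8·3 + 3·4 + 9·6 + 8·5 + 3·5 + 5·6 + 8·6 = 223
dark mode has the highest Borda score (223).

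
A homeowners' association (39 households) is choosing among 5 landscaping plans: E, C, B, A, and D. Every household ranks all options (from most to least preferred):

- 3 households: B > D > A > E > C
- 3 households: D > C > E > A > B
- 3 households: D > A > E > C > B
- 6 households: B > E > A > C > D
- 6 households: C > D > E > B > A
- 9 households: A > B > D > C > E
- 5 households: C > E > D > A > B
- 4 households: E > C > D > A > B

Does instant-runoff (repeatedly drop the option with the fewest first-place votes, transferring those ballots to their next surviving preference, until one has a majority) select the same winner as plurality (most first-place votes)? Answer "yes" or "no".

Instant-runoff — R1 E 4, C 11, B 9, A 9, D 6 (E out); R2 C 15, B 9, A 9, D 6 (D out); R3 C 18, B 9, A 12 (B out); R4 C 18, A 21 (A winner). Winner: A.
Plurality — first-place votes: E 4, C 11, B 9, A 9, D 6. Winner: C.
The two methods disagree.

no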